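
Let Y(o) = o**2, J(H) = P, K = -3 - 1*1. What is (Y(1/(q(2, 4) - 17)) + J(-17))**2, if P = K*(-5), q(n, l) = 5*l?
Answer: 32761/81 ≈ 404.46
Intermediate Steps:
K = -4 (K = -3 - 1 = -4)
P = 20 (P = -4*(-5) = 20)
J(H) = 20
(Y(1/(q(2, 4) - 17)) + J(-17))**2 = ((1/(5*4 - 17))**2 + 20)**2 = ((1/(20 - 17))**2 + 20)**2 = ((1/3)**2 + 20)**2 = (1/9 + 20)**2 = (181/9)**2 = 32761/81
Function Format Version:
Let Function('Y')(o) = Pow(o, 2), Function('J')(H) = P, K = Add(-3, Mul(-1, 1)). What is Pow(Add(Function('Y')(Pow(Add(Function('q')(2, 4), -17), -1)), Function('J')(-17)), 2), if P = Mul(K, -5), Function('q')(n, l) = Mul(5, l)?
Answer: Rational(32761, 81) ≈ 404.46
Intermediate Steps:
K = -4 (K = Add(-3, -1) = -4)
P = 20 (P = Mul(-4, -5) = 20)
Function('J')(H) = 20
Pow(Add(Function('Y')(Pow(Add(Function('q')(2, 4), -17), -1)), Function('J')(-17)), 2) = Pow(Add(Pow(Pow(Add(Mul(5, 4), -17), -1), 2), 20), 2) = Pow(Add(Pow(Pow(Add(20, -17), -1), 2), 20), 2) = Pow(Add(Pow(Pow(3, -1), 2), 20), 2) = Pow(Add(Pow(Rational(1, 3), 2), 20), 2) = Pow(Add(Rational(1, 9), 20), 2) = Pow(Rational(181, 9), 2) = Rational(32761, 81)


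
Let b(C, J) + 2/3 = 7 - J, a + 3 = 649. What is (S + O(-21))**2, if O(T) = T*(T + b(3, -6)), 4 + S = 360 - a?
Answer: 11664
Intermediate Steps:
a = 646 (a = -3 + 649 = 646)
S = -290 (S = -4 + (360 - 1*646) = -4 + (360 - 646) = -4 - 286 = -290)
b(C, J) = 19/3 - J (b(C, J) = -2/3 + (7 - J) = 19/3 - J)
O(T) = T*(37/3 + T) (O(T) = T*(T + (19/3 - 1*(-6))) = T*(T + (19/3 + 6)) = T*(T + 37/3) = T*(37/3 + T))
(S + O(-21))**2 = (-290 + (1/3)*(-21)*(37 + 3*(-21)))**2 = (-290 + (1/3)*(-21)*(37 - 63))**2 = (-290 + (1/3)*(-21)*(-26))**2 = (-290 + 182)**2 = (-108)**2 = 11664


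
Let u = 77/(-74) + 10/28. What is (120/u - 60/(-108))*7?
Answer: -650615/531 ≈ -1225.3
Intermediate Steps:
u = -177/259 (u = 77*(-1/74) + 10*(1/28) = -77/74 + 5/14 = -177/259 ≈ -0.68340)
(120/u - 60/(-108))*7 = (120/(-177/259) - 60/(-108))*7 = (120*(-259/177) - 60*(-1/108))*7 = (-10360/59 + 5/9)*7 = -92945/531*7 = -650615/531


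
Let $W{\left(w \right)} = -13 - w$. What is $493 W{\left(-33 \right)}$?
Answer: $9860$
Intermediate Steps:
$493 W{\left(-33 \right)} = 493 \left(-13 - -33\right) = 493 \left(-13 + 33\right) = 493 \cdot 20 = 9860$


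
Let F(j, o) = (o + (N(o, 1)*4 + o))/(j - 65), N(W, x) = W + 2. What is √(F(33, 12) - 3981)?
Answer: I*√15934/2 ≈ 63.115*I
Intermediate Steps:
N(W, x) = 2 + W
F(j, o) = (8 + 6*o)/(-65 + j) (F(j, o) = (o + ((2 + o)*4 + o))/(j - 65) = (o + ((8 + 4*o) + o))/(-65 + j) = (o + (8 + 5*o))/(-65 + j) = (8 + 6*o)/(-65 + j))
√(F(33, 12) - 3981) = √(2*(4 + 3*12)/(-65 + 33) - 3981) = √(2*(4 + 36)/(-32) - 3981) = √(2*(-1/32)*40 - 3981) = √(-5/2 - 3981) = √(-7967/2) = I*√15934/2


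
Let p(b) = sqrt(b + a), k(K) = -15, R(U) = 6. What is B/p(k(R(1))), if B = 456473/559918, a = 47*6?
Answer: 456473*sqrt(267)/149498106 ≈ 0.049892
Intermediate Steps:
a = 282
B = 456473/559918 (B = 456473*(1/559918) = 456473/559918 ≈ 0.81525)
p(b) = sqrt(282 + b) (p(b) = sqrt(b + 282) = sqrt(282 + b))
B/p(k(R(1))) = 456473/(559918*(sqrt(282 - 15))) = 456473/(559918*(sqrt(267))) = 456473*(sqrt(267)/267)/559918 = 456473*sqrt(267)/149498106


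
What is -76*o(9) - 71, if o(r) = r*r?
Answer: -6227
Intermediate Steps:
o(r) = r**2
-76*o(9) - 71 = -76*9**2 - 71 = -76*81 - 71 = -6156 - 71 = -6227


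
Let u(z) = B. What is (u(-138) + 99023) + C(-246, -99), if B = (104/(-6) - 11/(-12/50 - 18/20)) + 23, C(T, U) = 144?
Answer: 1884464/19 ≈ 99182.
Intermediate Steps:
B = 291/19 (B = (104*(-⅙) - 11/(-12*1/50 - 18*1/20)) + 23 = (-52/3 - 11/(-6/25 - 9/10)) + 23 = (-52/3 - 11/(-57/50)) + 23 = (-52/3 - 11*(-50/57)) + 23 = (-52/3 + 550/57) + 23 = -146/19 + 23 = 291/19 ≈ 15.316)
u(z) = 291/19
(u(-138) + 99023) + C(-246, -99) = (291/19 + 99023) + 144 = 1881728/19 + 144 = 1884464/19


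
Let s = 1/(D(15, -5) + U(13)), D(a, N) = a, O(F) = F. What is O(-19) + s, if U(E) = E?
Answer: -531/28 ≈ -18.964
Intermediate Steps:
s = 1/28 (s = 1/(15 + 13) = 1/28 ≈ 0.035714)
O(-19) + s = -19 + 1/28 = -531/28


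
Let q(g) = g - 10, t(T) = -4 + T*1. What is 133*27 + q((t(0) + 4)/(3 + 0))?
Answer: 3581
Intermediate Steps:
t(T) = -4 + T
q(g) = -10 + g
133*27 + q((t(0) + 4)/(3 + 0)) = 133*27 + (-10 + ((-4 + 0) + 4)/(3 + 0)) = 3591 + (-10 + (-4 + 4)/3) = 3591 + (-10 + 0*(⅓)) = 3591 + (-10 + 0) = 3591 - 10 = 3581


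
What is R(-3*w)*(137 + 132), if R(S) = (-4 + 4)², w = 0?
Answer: 0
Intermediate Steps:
R(S) = 0 (R(S) = 0² = 0)
R(-3*w)*(137 + 132) = 0*(137 + 132) = 0*269 = 0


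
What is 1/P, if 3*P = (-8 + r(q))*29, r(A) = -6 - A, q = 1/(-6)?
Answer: -18/2407 ≈ -0.0074782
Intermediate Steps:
q = -1/6 ≈ -0.16667
P = -2407/18 (P = ((-8 + (-6 - 1*(-1/6)))*29)/3 = ((-8 + (-6 + 1/6))*29)/3 = ((-8 - 35/6)*29)/3 = (-83/6*29)/3 = (1/3)*(-2407/6) = -2407/18 ≈ -133.72)
1/P = 1/(-2407/18) = -18/2407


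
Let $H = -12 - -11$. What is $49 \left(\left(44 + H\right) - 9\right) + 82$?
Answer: $1748$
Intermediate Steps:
$H = -1$ ($H = -12 + 11 = -1$)
$49 \left(\left(44 + H\right) - 9\right) + 82 = 49 \left(\left(44 - 1\right) - 9\right) + 82 = 49 \left(43 - 9\right) + 82 = 49 \cdot 34 + 82 = 1666 + 82 = 1748$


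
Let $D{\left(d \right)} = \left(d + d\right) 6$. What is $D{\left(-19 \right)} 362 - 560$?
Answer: $-83096$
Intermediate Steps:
$D{\left(d \right)} = 12 d$ ($D{\left(d \right)} = 2 d 6 = 12 d$)
$D{\left(-19 \right)} 362 - 560 = 12 \left(-19\right) 362 - 560 = \left(-228\right) 362 - 560 = -82536 - 560 = -83096$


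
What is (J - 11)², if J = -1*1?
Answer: 144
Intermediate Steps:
J = -1
(J - 11)² = (-1 - 11)² = (-12)² = 144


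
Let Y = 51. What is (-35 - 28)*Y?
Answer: -3213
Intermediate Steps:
(-35 - 28)*Y = (-35 - 28)*51 = -63*51 = -3213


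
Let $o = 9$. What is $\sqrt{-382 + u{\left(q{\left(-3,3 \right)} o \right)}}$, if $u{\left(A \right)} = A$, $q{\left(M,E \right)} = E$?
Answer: $i \sqrt{355} \approx 18.841 i$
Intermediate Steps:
$\sqrt{-382 + u{\left(q{\left(-3,3 \right)} o \right)}} = \sqrt{-382 + 3 \cdot 9} = \sqrt{-382 + 27} = \sqrt{-355} = i \sqrt{355}$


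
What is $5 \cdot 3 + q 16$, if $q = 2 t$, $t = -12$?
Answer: $-369$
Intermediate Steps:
$q = -24$ ($q = 2 \left(-12\right) = -24$)
$5 \cdot 3 + q 16 = 5 \cdot 3 - 384 = 15 - 384 = -369$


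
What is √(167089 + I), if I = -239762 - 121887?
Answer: 32*I*√190 ≈ 441.09*I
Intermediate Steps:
I = -361649
√(167089 + I) = √(167089 - 361649) = √(-194560) = 32*I*√190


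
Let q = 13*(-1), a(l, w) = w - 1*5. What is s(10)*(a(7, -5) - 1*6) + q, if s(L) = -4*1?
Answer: 51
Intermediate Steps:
a(l, w) = -5 + w (a(l, w) = w - 5 = -5 + w)
q = -13
s(L) = -4
s(10)*(a(7, -5) - 1*6) + q = -4*((-5 - 5) - 1*6) - 13 = -4*(-10 - 6) - 13 = -4*(-16) - 13 = 64 - 13 = 51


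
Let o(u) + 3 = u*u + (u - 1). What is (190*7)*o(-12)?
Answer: 170240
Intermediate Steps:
o(u) = -4 + u + u² (o(u) = -3 + (u*u + (u - 1)) = -3 + (u² + (-1 + u)) = -3 + (-1 + u + u²) = -4 + u + u²)
(190*7)*o(-12) = (190*7)*(-4 - 12 + (-12)²) = 1330*(-4 - 12 + 144) = 1330*128 = 170240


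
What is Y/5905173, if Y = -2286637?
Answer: -2286637/5905173 ≈ -0.38723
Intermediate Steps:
Y/5905173 = -2286637/5905173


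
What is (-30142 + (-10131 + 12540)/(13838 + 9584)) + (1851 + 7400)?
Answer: -489306593/23422 ≈ -20891.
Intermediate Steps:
(-30142 + (-10131 + 12540)/(13838 + 9584)) + (1851 + 7400) = (-30142 + 2409/23422) + 9251 = -705983515/23422 + 9251 = -489306593/23422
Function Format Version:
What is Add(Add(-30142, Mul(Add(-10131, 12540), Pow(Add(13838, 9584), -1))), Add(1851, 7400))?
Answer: Rational(-489306593, 23422) ≈ -20891.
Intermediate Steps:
Add(Add(-30142, Mul(Add(-10131, 12540), Pow(Add(13838, 9584), -1))), Add(1851, 7400)) = Add(Add(-30142, Mul(2409, Pow(23422, -1))), 9251) = Add(Add(-30142, Mul(2409, Rational(1, 23422))), 9251) = Add(Add(-30142, Rational(2409, 23422)), 9251) = Add(Rational(-705983515, 23422), 9251) = Rational(-489306593, 23422)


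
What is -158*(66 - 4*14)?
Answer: -1580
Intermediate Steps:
-158*(66 - 4*14) = -158*(66 - 56) = -158*10 = -1580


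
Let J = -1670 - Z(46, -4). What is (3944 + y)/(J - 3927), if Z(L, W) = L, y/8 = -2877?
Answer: 19072/5643 ≈ 3.3798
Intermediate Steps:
y = -23016 (y = 8*(-2877) = -23016)
J = -1716 (J = -1670 - 1*46 = -1670 - 46 = -1716)
(3944 + y)/(J - 3927) = (3944 - 23016)/(-1716 - 3927) = -19072/(-5643) = -19072*(-1/5643) = 19072/5643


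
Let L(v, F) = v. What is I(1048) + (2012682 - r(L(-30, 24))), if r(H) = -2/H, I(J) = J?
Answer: 30205949/15 ≈ 2.0137e+6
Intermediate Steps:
I(1048) + (2012682 - r(L(-30, 24))) = 1048 + (2012682 - (-2)/(-30)) = 1048 + (2012682 - (-2)*(-1)/30) = 1048 + (2012682 - 1*1/15) = 1048 + (2012682 - 1/15) = 1048 + 30190229/15 = 30205949/15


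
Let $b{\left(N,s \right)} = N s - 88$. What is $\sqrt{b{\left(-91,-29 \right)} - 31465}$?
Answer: $i \sqrt{28914} \approx 170.04 i$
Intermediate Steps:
$b{\left(N,s \right)} = -88 + N s$
$\sqrt{b{\left(-91,-29 \right)} - 31465} = \sqrt{\left(-88 - -2639\right) - 31465} = \sqrt{\left(-88 + 2639\right) - 31465} = \sqrt{2551 - 31465} = \sqrt{-28914} = i \sqrt{28914}$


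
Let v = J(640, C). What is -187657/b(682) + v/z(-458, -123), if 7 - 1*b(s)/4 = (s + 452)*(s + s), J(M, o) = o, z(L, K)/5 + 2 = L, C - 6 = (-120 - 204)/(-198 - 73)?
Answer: 1049018099/38564044708 ≈ 0.027202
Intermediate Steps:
C = 1950/271 (C = 6 + (-120 - 204)/(-198 - 73) = 6 - 324/(-271) = 6 - 324*(-1/271) = 6 + 324/271 = 1950/271 ≈ 7.1956)
z(L, K) = -10 + 5*L
b(s) = 28 - 8*s*(452 + s) (b(s) = 28 - 4*(s + 452)*(s + s) = 28 - 4*(452 + s)*2*s = 28 - 8*s*(452 + s))
v = 1950/271 ≈ 7.1956
-187657/b(682) + v/z(-458, -123) = -187657/(28 - 3616*682 - 8*682**2) + 1950/(271*(-10 + 5*(-458))) = -187657/(28 - 2466112 - 8*465124) + 1950/(271*(-10 - 2290)) = -187657/(28 - 2466112 - 3720992) + (1950/271)/(-2300) = -187657/(-6187076) + (1950/271)*(-1/2300) = -187657*(-1/6187076) - 39/12466 = 187657/6187076 - 39/12466 = 1049018099/38564044708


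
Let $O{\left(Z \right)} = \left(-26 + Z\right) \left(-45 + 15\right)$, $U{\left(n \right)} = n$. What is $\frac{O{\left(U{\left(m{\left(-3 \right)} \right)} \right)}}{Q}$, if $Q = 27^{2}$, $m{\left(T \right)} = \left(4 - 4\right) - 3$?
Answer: $\frac{290}{243} \approx 1.1934$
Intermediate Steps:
$m{\left(T \right)} = -3$ ($m{\left(T \right)} = 0 - 3 = -3$)
$Q = 729$
$O{\left(Z \right)} = 780 - 30 Z$ ($O{\left(Z \right)} = \left(-26 + Z\right) \left(-30\right) = 780 - 30 Z$)
$\frac{O{\left(U{\left(m{\left(-3 \right)} \right)} \right)}}{Q} = \frac{780 - -90}{729} = \left(780 + 90\right) \frac{1}{729} = 870 \cdot \frac{1}{729} = \frac{290}{243}$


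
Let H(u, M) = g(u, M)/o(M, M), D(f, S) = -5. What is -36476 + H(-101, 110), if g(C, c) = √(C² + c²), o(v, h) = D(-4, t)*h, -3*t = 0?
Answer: -36476 - √22301/550 ≈ -36476.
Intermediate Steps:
t = 0 (t = -⅓*0 = 0)
o(v, h) = -5*h
H(u, M) = -√(M² + u²)/(5*M) (H(u, M) = √(u² + M²)/((-5*M)) = √(M² + u²)*(-1/(5*M)) = -√(M² + u²)/(5*M))
-36476 + H(-101, 110) = -36476 - ⅕*√(110² + (-101)²)/110 = -36476 - ⅕*1/110*√(12100 + 10201) = -36476 - ⅕*1/110*√22301 = -36476 - √22301/550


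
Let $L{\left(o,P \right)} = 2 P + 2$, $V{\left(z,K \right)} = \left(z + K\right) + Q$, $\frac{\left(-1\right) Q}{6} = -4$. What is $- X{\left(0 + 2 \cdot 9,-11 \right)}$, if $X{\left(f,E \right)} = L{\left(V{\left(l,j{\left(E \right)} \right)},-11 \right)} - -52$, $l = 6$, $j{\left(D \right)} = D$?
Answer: $-32$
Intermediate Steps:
$Q = 24$ ($Q = \left(-6\right) \left(-4\right) = 24$)
$V{\left(z,K \right)} = 24 + K + z$ ($V{\left(z,K \right)} = \left(z + K\right) + 24 = \left(K + z\right) + 24 = 24 + K + z$)
$L{\left(o,P \right)} = 2 + 2 P$
$X{\left(f,E \right)} = 32$ ($X{\left(f,E \right)} = \left(2 + 2 \left(-11\right)\right) - -52 = \left(2 - 22\right) + 52 = -20 + 52 = 32$)
$- X{\left(0 + 2 \cdot 9,-11 \right)} = \left(-1\right) 32 = -32$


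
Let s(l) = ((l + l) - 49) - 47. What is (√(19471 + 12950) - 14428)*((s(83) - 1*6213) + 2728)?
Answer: 49271620 - 3415*√32421 ≈ 4.8657e+7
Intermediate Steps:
s(l) = -96 + 2*l (s(l) = (2*l - 49) - 47 = (-49 + 2*l) - 47 = -96 + 2*l)
(√(19471 + 12950) - 14428)*((s(83) - 1*6213) + 2728) = (√(19471 + 12950) - 14428)*(((-96 + 2*83) - 1*6213) + 2728) = (√32421 - 14428)*(((-96 + 166) - 6213) + 2728) = (-14428 + √32421)*((70 - 6213) + 2728) = (-14428 + √32421)*(-6143 + 2728) = (-14428 + √32421)*(-3415) = 49271620 - 3415*√32421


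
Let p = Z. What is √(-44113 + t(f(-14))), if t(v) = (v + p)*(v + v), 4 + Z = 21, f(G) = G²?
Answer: √39383 ≈ 198.45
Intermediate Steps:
Z = 17 (Z = -4 + 21 = 17)
p = 17
t(v) = 2*v*(17 + v) (t(v) = (v + 17)*(v + v) = (17 + v)*(2*v) = 2*v*(17 + v))
√(-44113 + t(f(-14))) = √(-44113 + 2*(-14)²*(17 + (-14)²)) = √(-44113 + 2*196*(17 + 196)) = √(-44113 + 2*196*213) = √(-44113 + 83496) = √39383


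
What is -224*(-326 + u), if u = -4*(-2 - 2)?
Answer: 69440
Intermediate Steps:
u = 16 (u = -4*(-4) = 16)
-224*(-326 + u) = -224*(-326 + 16) = -224*(-310) = 69440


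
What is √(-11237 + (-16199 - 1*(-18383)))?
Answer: I*√9053 ≈ 95.147*I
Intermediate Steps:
√(-11237 + (-16199 - 1*(-18383))) = √(-11237 + (-16199 + 18383)) = √(-11237 + 2184) = √(-9053) = I*√9053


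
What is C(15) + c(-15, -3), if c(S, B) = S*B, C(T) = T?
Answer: 60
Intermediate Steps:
c(S, B) = B*S
C(15) + c(-15, -3) = 15 - 3*(-15) = 15 + 45 = 60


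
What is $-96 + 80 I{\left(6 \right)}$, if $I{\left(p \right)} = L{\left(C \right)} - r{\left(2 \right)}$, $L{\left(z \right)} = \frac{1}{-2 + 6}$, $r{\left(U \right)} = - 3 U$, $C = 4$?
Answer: $404$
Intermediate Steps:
$L{\left(z \right)} = \frac{1}{4}$
$I{\left(p \right)} = \frac{25}{4}$ ($I{\left(p \right)} = \frac{1}{4} - \left(-3\right) 2 = \frac{1}{4} - -6 = \frac{1}{4} + 6 = \frac{25}{4}$)
$-96 + 80 I{\left(6 \right)} = -96 + 80 \cdot \frac{25}{4} = -96 + 500 = 404$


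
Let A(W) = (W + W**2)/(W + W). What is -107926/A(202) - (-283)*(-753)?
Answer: -6210707/29 ≈ -2.1416e+5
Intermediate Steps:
A(W) = (W + W**2)/(2*W) (A(W) = (W + W**2)/((2*W)) = (W + W**2)*(1/(2*W)) = (W + W**2)/(2*W))
-107926/A(202) - (-283)*(-753) = -107926/(1/2 + (1/2)*202) - (-283)*(-753) = -107926/(1/2 + 101) - 1*213099 = -107926/203/2 - 213099 = -107926*2/203 - 213099 = -30836/29 - 213099 = -6210707/29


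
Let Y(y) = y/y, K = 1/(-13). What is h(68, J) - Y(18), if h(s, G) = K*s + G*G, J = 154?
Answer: 308227/13 ≈ 23710.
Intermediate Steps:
K = -1/13 ≈ -0.076923
Y(y) = 1
h(s, G) = G**2 - s/13 (h(s, G) = -s/13 + G*G = -s/13 + G**2 = G**2 - s/13)
h(68, J) - Y(18) = (154**2 - 1/13*68) - 1*1 = (23716 - 68/13) - 1 = 308240/13 - 1 = 308227/13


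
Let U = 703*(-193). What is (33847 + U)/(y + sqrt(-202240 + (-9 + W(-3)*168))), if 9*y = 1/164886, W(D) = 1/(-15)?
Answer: -755580201840/2227065655664071481 + 224252274889062432*I*sqrt(5056505)/2227065655664071481 ≈ -3.3927e-7 + 226.43*I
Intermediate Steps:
W(D) = -1/15
y = 1/1483974 (y = (1/9)/164886 = (1/9)*(1/164886) = 1/1483974 ≈ 6.7387e-7)
U = -135679
(33847 + U)/(y + sqrt(-202240 + (-9 + W(-3)*168))) = (33847 - 135679)/(1/1483974 + sqrt(-202240 + (-9 - 1/15*168))) = -101832/(1/1483974 + sqrt(-202240 + (-9 - 56/5))) = -101832/(1/1483974 + sqrt(-202240 - 101/5)) = -101832/(1/1483974 + sqrt(-1011301/5)) = -101832/(1/1483974 + I*sqrt(5056505)/5)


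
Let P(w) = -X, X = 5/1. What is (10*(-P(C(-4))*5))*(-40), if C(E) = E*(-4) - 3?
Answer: -10000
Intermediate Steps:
X = 5 (X = 5*1 = 5)
C(E) = -3 - 4*E (C(E) = -4*E - 3 = -3 - 4*E)
P(w) = -5 (P(w) = -1*5 = -5)
(10*(-P(C(-4))*5))*(-40) = (10*(-1*(-5)*5))*(-40) = (10*(5*5))*(-40) = (10*25)*(-40) = 250*(-40) = -10000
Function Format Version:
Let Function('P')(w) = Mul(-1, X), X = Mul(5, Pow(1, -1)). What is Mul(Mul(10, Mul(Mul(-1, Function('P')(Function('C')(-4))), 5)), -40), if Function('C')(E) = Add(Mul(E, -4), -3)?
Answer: -10000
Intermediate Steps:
X = 5 (X = Mul(5, 1) = 5)
Function('C')(E) = Add(-3, Mul(-4, E)) (Function('C')(E) = Add(Mul(-4, E), -3) = Add(-3, Mul(-4, E)))
Function('P')(w) = -5 (Function('P')(w) = Mul(-1, 5) = -5)
Mul(Mul(10, Mul(Mul(-1, Function('P')(Function('C')(-4))), 5)), -40) = Mul(Mul(10, Mul(Mul(-1, -5), 5)), -40) = Mul(Mul(10, Mul(5, 5)), -40) = Mul(Mul(10, 25), -40) = Mul(250, -40) = -10000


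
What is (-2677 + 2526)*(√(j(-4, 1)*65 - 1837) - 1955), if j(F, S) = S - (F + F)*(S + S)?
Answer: 295205 - 302*I*√183 ≈ 2.9521e+5 - 4085.4*I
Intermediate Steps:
j(F, S) = S - 4*F*S (j(F, S) = S - 2*F*2*S = S - 4*F*S)
(-2677 + 2526)*(√(j(-4, 1)*65 - 1837) - 1955) = (-2677 + 2526)*(√((1*(1 - 4*(-4)))*65 - 1837) - 1955) = -151*(√((1*(1 + 16))*65 - 1837) - 1955) = -151*(√((1*17)*65 - 1837) - 1955) = -151*(√(17*65 - 1837) - 1955) = -151*(√(1105 - 1837) - 1955) = -151*(√(-732) - 1955) = -151*(2*I*√183 - 1955) = -151*(-1955 + 2*I*√183) = 295205 - 302*I*√183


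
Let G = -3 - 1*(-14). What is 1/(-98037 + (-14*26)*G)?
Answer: -1/102041 ≈ -9.8000e-6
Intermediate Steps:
G = 11 (G = -3 + 14 = 11)
1/(-98037 + (-14*26)*G) = 1/(-98037 - 14*26*11) = 1/(-98037 - 364*11) = 1/(-98037 - 4004) = 1/(-102041) = -1/102041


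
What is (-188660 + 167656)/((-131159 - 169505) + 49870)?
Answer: 10502/125397 ≈ 0.083750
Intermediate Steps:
(-188660 + 167656)/((-131159 - 169505) + 49870) = -21004/(-300664 + 49870) = -21004/(-250794) = -21004*(-1/250794) = 10502/125397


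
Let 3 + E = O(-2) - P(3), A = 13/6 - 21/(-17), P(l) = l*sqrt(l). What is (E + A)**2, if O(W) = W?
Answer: 307477/10404 + 163*sqrt(3)/17 ≈ 46.161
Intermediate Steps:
P(l) = l**(3/2)
A = 347/102 (A = 13*(1/6) - 21*(-1/17) = 13/6 + 21/17 = 347/102 ≈ 3.4020)
E = -5 - 3*sqrt(3) (E = -3 + (-2 - 3**(3/2)) = -3 + (-2 - 3*sqrt(3)) = -5 - 3*sqrt(3) ≈ -10.196)
(E + A)**2 = ((-5 - 3*sqrt(3)) + 347/102)**2 = (-163/102 - 3*sqrt(3))**2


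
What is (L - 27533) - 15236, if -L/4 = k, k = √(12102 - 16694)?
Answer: -42769 - 16*I*√287 ≈ -42769.0 - 271.06*I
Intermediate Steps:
k = 4*I*√287 (k = √(-4592) = 4*I*√287 ≈ 67.764*I)
L = -16*I*√287 ≈ -271.06*I
(L - 27533) - 15236 = (-16*I*√287 - 27533) - 15236 = (-27533 - 16*I*√287) - 15236 = -42769 - 16*I*√287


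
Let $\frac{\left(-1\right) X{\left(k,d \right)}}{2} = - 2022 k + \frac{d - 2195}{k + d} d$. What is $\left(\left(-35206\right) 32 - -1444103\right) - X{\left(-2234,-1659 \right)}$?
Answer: $\frac{36393797079}{3893} \approx 9.3485 \cdot 10^{6}$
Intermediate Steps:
$X{\left(k,d \right)} = 4044 k - \frac{2 d \left(-2195 + d\right)}{d + k}$ ($X{\left(k,d \right)} = - 2 \left(- 2022 k + \frac{d - 2195}{k + d} d\right) = - 2 \left(- 2022 k + \frac{-2195 + d}{d + k} d\right) = - 2 \left(- 2022 k + \frac{d \left(-2195 + d\right)}{d + k}\right) = 4044 k - \frac{2 d \left(-2195 + d\right)}{d + k}$)
$\left(\left(-35206\right) 32 - -1444103\right) - X{\left(-2234,-1659 \right)} = \left(\left(-35206\right) 32 - -1444103\right) - \frac{2 \left(- \left(-1659\right)^{2} + 2022 \left(-2234\right)^{2} + 2195 \left(-1659\right) + 2022 \left(-1659\right) \left(-2234\right)\right)}{-1659 - 2234} = \left(-1126592 + 1444103\right) - \frac{2 \left(\left(-1\right) 2752281 + 2022 \cdot 4990756 - 3641505 + 7493948532\right)}{-3893} = 317511 - 2 \left(- \frac{1}{3893}\right) \left(-2752281 + 10091308632 - 3641505 + 7493948532\right) = 317511 - 2 \left(- \frac{1}{3893}\right) 17578863378 = 317511 - - \frac{35157726756}{3893} = 317511 + \frac{35157726756}{3893} = \frac{36393797079}{3893}$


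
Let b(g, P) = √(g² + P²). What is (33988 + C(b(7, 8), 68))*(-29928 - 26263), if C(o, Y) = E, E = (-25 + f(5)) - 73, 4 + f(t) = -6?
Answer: -1903751080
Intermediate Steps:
f(t) = -10 (f(t) = -4 - 6 = -10)
E = -108 (E = (-25 - 10) - 73 = -35 - 73 = -108)
b(g, P) = √(P² + g²)
C(o, Y) = -108
(33988 + C(b(7, 8), 68))*(-29928 - 26263) = (33988 - 108)*(-29928 - 26263) = 33880*(-56191) = -1903751080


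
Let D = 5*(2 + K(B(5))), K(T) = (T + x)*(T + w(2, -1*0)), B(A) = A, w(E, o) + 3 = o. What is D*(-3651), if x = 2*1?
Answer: -292080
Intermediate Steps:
w(E, o) = -3 + o
x = 2
K(T) = (-3 + T)*(2 + T) (K(T) = (T + 2)*(T + (-3 - 1*0)) = (2 + T)*(T + (-3 + 0)) = (2 + T)*(T - 3) = (2 + T)*(-3 + T) = (-3 + T)*(2 + T))
D = 80 (D = 5*(2 + (-6 + 5**2 - 1*5)) = 5*(2 + (-6 + 25 - 5)) = 5*(2 + 14) = 5*16 = 80)
D*(-3651) = 80*(-3651) = -292080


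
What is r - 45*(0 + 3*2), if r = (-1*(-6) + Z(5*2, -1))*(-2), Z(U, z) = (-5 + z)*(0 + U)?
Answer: -162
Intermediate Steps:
Z(U, z) = U*(-5 + z) (Z(U, z) = (-5 + z)*U = U*(-5 + z))
r = 108 (r = (-1*(-6) + (5*2)*(-5 - 1))*(-2) = (6 + 10*(-6))*(-2) = (6 - 60)*(-2) = -54*(-2) = 108)
r - 45*(0 + 3*2) = 108 - 45*(0 + 3*2) = 108 - 45*(0 + 6) = 108 - 45*6 = 108 - 270 = -162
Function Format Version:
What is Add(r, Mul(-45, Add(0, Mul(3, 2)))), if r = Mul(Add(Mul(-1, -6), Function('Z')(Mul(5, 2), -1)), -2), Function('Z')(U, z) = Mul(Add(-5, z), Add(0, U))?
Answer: -162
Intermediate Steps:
Function('Z')(U, z) = Mul(U, Add(-5, z)) (Function('Z')(U, z) = Mul(Add(-5, z), U) = Mul(U, Add(-5, z)))
r = 108 (r = Mul(Add(Mul(-1, -6), Mul(Mul(5, 2), Add(-5, -1))), -2) = Mul(Add(6, Mul(10, -6)), -2) = Mul(Add(6, -60), -2) = Mul(-54, -2) = 108)
Add(r, Mul(-45, Add(0, Mul(3, 2)))) = Add(108, Mul(-45, Add(0, Mul(3, 2)))) = Add(108, Mul(-45, Add(0, 6))) = Add(108, Mul(-45, 6)) = Add(108, -270) = -162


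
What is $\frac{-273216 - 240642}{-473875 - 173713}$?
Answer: $\frac{256929}{323794} \approx 0.7935$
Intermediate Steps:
$\frac{-273216 - 240642}{-473875 - 173713} = - \frac{513858}{-647588} = \left(-513858\right) \left(- \frac{1}{647588}\right) = \frac{256929}{323794}$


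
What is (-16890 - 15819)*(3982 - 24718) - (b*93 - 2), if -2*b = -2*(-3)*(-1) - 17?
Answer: 1356505513/2 ≈ 6.7825e+8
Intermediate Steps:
b = 23/2 (b = -(-2*(-3)*(-1) - 17)/2 = -(6*(-1) - 17)/2 = -(-6 - 17)/2 = -1/2*(-23) = 23/2 ≈ 11.500)
(-16890 - 15819)*(3982 - 24718) - (b*93 - 2) = (-16890 - 15819)*(3982 - 24718) - ((23/2)*93 - 2) = -32709*(-20736) - (2139/2 - 2) = 678253824 - 1*2135/2 = 678253824 - 2135/2 = 1356505513/2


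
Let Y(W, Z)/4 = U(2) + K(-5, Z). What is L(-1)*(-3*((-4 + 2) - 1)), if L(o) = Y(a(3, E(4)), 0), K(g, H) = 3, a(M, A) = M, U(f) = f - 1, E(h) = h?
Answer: 144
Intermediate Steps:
U(f) = -1 + f
Y(W, Z) = 16 (Y(W, Z) = 4*((-1 + 2) + 3) = 4*(1 + 3) = 4*4 = 16)
L(o) = 16
L(-1)*(-3*((-4 + 2) - 1)) = 16*(-3*((-4 + 2) - 1)) = 16*(-3*(-2 - 1)) = 16*(-3*(-3)) = 16*9 = 144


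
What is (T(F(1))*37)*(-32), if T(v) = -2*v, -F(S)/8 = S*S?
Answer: -18944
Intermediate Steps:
F(S) = -8*S² (F(S) = -8*S*S = -8*S²)
(T(F(1))*37)*(-32) = (-(-16)*1²*37)*(-32) = (-(-16)*37)*(-32) = (-2*(-8)*37)*(-32) = (16*37)*(-32) = 592*(-32) = -18944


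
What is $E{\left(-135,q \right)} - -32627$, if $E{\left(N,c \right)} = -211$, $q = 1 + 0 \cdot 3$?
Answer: $32416$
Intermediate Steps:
$q = 1$ ($q = 1 + 0 = 1$)
$E{\left(-135,q \right)} - -32627 = -211 - -32627 = -211 + 32627 = 32416$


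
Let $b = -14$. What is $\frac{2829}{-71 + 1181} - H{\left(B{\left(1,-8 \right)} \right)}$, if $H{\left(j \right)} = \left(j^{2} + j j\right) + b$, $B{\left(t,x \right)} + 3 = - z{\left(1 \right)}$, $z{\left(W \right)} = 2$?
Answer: $- \frac{12377}{370} \approx -33.451$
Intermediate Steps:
$B{\left(t,x \right)} = -5$ ($B{\left(t,x \right)} = -3 - 2 = -5$)
$H{\left(j \right)} = -14 + 2 j^{2}$ ($H{\left(j \right)} = \left(j^{2} + j j\right) - 14 = \left(j^{2} + j^{2}\right) - 14 = 2 j^{2} - 14 = -14 + 2 j^{2}$)
$\frac{2829}{-71 + 1181} - H{\left(B{\left(1,-8 \right)} \right)} = \frac{2829}{-71 + 1181} - \left(-14 + 2 \left(-5\right)^{2}\right) = \frac{2829}{1110} - \left(-14 + 2 \cdot 25\right) = 2829 \cdot \frac{1}{1110} - \left(-14 + 50\right) = \frac{943}{370} - 36 = - \frac{12377}{370}$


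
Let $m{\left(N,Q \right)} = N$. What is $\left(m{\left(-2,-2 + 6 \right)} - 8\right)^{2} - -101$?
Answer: $201$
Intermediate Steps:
$\left(m{\left(-2,-2 + 6 \right)} - 8\right)^{2} - -101 = \left(-2 - 8\right)^{2} - -101 = \left(-10\right)^{2} + 101 = 100 + 101 = 201$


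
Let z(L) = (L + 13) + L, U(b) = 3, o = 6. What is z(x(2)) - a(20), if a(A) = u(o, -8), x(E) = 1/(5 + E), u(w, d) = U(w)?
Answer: 72/7 ≈ 10.286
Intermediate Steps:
u(w, d) = 3
z(L) = 13 + 2*L (z(L) = (13 + L) + L = 13 + 2*L)
a(A) = 3
z(x(2)) - a(20) = (13 + 2/(5 + 2)) - 1*3 = (13 + 2/7) - 3 = 93/7 - 3 = 72/7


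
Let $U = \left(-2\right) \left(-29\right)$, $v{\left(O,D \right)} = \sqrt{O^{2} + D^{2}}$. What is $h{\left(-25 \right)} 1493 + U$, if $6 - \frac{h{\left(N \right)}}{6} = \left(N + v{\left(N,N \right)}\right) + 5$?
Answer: $232966 - 223950 \sqrt{2} \approx -83747.0$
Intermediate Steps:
$v{\left(O,D \right)} = \sqrt{D^{2} + O^{2}}$
$h{\left(N \right)} = 6 - 6 N - 6 \sqrt{2} \sqrt{N^{2}}$ ($h{\left(N \right)} = 36 - 6 \left(\left(N + \sqrt{N^{2} + N^{2}}\right) + 5\right) = 36 - 6 \left(\left(N + \sqrt{2 N^{2}}\right) + 5\right) = 36 - 6 \left(\left(N + \sqrt{2} \sqrt{N^{2}}\right) + 5\right) = 36 - 6 \left(5 + N + \sqrt{2} \sqrt{N^{2}}\right) = 36 - \left(30 + 6 N + 6 \sqrt{2} \sqrt{N^{2}}\right) = 6 - 6 N - 6 \sqrt{2} \sqrt{N^{2}}$)
$U = 58$
$h{\left(-25 \right)} 1493 + U = \left(6 - -150 - 6 \sqrt{2} \sqrt{\left(-25\right)^{2}}\right) 1493 + 58 = \left(6 + 150 - 6 \sqrt{2} \sqrt{625}\right) 1493 + 58 = \left(6 + 150 - 6 \sqrt{2} \cdot 25\right) 1493 + 58 = \left(6 + 150 - 150 \sqrt{2}\right) 1493 + 58 = \left(156 - 150 \sqrt{2}\right) 1493 + 58 = \left(232908 - 223950 \sqrt{2}\right) + 58 = 232966 - 223950 \sqrt{2}$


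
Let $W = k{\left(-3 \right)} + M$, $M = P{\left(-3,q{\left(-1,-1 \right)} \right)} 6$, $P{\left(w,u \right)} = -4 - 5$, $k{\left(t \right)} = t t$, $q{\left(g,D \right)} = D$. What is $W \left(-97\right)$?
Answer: $4365$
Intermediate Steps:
$k{\left(t \right)} = t^{2}$
$P{\left(w,u \right)} = -9$
$M = -54$ ($M = \left(-9\right) 6 = -54$)
$W = -45$ ($W = \left(-3\right)^{2} - 54 = 9 - 54 = -45$)
$W \left(-97\right) = \left(-45\right) \left(-97\right) = 4365$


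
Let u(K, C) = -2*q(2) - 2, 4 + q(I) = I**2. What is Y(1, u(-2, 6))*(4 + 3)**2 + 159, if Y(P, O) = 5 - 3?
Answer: 257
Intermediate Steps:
q(I) = -4 + I**2
u(K, C) = -2 (u(K, C) = -2*(-4 + 2**2) - 2 = -2*(-4 + 4) - 2 = -2*0 - 2 = 0 - 2 = -2)
Y(P, O) = 2
Y(1, u(-2, 6))*(4 + 3)**2 + 159 = 2*(4 + 3)**2 + 159 = 2*7**2 + 159 = 2*49 + 159 = 98 + 159 = 257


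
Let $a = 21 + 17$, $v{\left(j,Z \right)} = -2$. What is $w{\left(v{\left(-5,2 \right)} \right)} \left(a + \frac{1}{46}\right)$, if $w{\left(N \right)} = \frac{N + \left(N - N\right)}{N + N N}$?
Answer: $- \frac{1749}{46} \approx -38.022$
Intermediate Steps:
$w{\left(N \right)} = \frac{N}{N + N^{2}}$ ($w{\left(N \right)} = \frac{N + 0}{N + N^{2}} = \frac{N}{N + N^{2}}$)
$a = 38$
$w{\left(v{\left(-5,2 \right)} \right)} \left(a + \frac{1}{46}\right) = \frac{38 + \frac{1}{46}}{1 - 2} = \frac{38 + \frac{1}{46}}{-1} = \left(-1\right) \frac{1749}{46} = - \frac{1749}{46}$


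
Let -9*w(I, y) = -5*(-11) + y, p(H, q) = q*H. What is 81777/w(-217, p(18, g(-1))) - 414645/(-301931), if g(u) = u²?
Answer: -31741261914/3148709 ≈ -10081.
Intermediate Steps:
p(H, q) = H*q
w(I, y) = -55/9 - y/9 (w(I, y) = -(-5*(-11) + y)/9 = -(55 + y)/9 = -55/9 - y/9)
81777/w(-217, p(18, g(-1))) - 414645/(-301931) = 81777/(-55/9 - 2*(-1)²) - 414645/(-301931) = 81777/(-55/9 - 2) - 414645*(-1/301931) = 81777/(-55/9 - ⅑*18) + 59235/43133 = 81777/(-55/9 - 2) + 59235/43133 = 81777/(-73/9) + 59235/43133 = 81777*(-9/73) + 59235/43133 = -735993/73 + 59235/43133 = -31741261914/3148709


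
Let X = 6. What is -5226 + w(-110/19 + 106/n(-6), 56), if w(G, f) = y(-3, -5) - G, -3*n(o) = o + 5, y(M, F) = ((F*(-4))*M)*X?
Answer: -112066/19 ≈ -5898.2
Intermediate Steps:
y(M, F) = -24*F*M (y(M, F) = ((F*(-4))*M)*6 = ((-4*F)*M)*6 = -4*F*M*6 = -24*F*M)
n(o) = -5/3 - o/3 (n(o) = -(o + 5)/3 = -(5 + o)/3 = -5/3 - o/3)
w(G, f) = -360 - G (w(G, f) = -24*(-5)*(-3) - G = -360 - G)
-5226 + w(-110/19 + 106/n(-6), 56) = -5226 + (-360 - (-110/19 + 106/(-5/3 - ⅓*(-6)))) = -5226 + (-360 - (-110*1/19 + 106/(-5/3 + 2))) = -5226 + (-360 - (-110/19 + 106/(⅓))) = -5226 + (-360 - (-110/19 + 106*3)) = -5226 + (-360 - (-110/19 + 318)) = -5226 + (-360 - 1*5932/19) = -5226 + (-360 - 5932/19) = -5226 - 12772/19 = -112066/19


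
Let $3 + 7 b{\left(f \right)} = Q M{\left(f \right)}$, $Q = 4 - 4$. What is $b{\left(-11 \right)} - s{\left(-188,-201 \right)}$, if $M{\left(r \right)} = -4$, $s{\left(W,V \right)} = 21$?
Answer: $- \frac{150}{7} \approx -21.429$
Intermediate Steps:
$Q = 0$
$b{\left(f \right)} = - \frac{3}{7}$ ($b{\left(f \right)} = - \frac{3}{7} + \frac{0 \left(-4\right)}{7} = - \frac{3}{7} + \frac{1}{7} \cdot 0 = - \frac{3}{7} + 0 = - \frac{3}{7}$)
$b{\left(-11 \right)} - s{\left(-188,-201 \right)} = - \frac{3}{7} - 21 = - \frac{150}{7}$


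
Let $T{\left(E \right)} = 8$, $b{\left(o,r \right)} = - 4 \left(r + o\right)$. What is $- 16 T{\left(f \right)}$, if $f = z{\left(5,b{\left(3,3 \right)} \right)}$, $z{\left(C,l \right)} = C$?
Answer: $-128$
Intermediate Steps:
$b{\left(o,r \right)} = - 4 o - 4 r$ ($b{\left(o,r \right)} = - 4 \left(o + r\right) = - 4 o - 4 r$)
$f = 5$
$- 16 T{\left(f \right)} = \left(-16\right) 8 = -128$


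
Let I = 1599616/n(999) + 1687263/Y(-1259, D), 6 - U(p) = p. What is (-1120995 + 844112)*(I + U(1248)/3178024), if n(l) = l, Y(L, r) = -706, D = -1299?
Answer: 122366135871282269039/560360314764 ≈ 2.1837e+8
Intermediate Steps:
U(p) = 6 - p
I = -556246841/705294 (I = 1599616/999 + 1687263/(-706) = 1599616*(1/999) + 1687263*(-1/706) = 1599616/999 - 1687263/706 = -556246841/705294 ≈ -788.67)
(-1120995 + 844112)*(I + U(1248)/3178024) = (-1120995 + 844112)*(-556246841/705294 + (6 - 1*1248)/3178024) = -276883*(-556246841/705294 + (6 - 1248)*(1/3178024)) = -276883*(-556246841/705294 - 1242*1/3178024) = -276883*(-556246841/705294 - 621/1589012) = -276883*(-441941671649333/560360314764) = 122366135871282269039/560360314764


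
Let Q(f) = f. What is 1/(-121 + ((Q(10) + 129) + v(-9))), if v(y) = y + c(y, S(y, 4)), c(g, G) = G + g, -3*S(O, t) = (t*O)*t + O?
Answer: 1/51 ≈ 0.019608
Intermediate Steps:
S(O, t) = -O/3 - O*t**2/3 (S(O, t) = -((t*O)*t + O)/3 = -((O*t)*t + O)/3 = -(O*t**2 + O)/3 = -(O + O*t**2)/3 = -O/3 - O*t**2/3)
v(y) = -11*y/3 (v(y) = y + (-y*(1 + 4**2)/3 + y) = y + (-y*(1 + 16)/3 + y) = y + (-1/3*y*17 + y) = y + (-17*y/3 + y) = y - 14*y/3 = -11*y/3)
1/(-121 + ((Q(10) + 129) + v(-9))) = 1/(-121 + ((10 + 129) - 11/3*(-9))) = 1/(-121 + (139 + 33)) = 1/(-121 + 172) = 1/51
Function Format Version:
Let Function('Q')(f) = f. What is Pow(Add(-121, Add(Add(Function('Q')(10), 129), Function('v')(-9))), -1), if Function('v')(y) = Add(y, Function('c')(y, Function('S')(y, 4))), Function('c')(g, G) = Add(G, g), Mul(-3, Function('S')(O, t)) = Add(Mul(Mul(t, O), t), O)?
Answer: Rational(1, 51) ≈ 0.019608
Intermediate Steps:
Function('S')(O, t) = Add(Mul(Rational(-1, 3), O), Mul(Rational(-1, 3), O, Pow(t, 2))) (Function('S')(O, t) = Mul(Rational(-1, 3), Add(Mul(Mul(t, O), t), O)) = Mul(Rational(-1, 3), Add(Mul(Mul(O, t), t), O)) = Mul(Rational(-1, 3), Add(Mul(O, Pow(t, 2)), O)) = Mul(Rational(-1, 3), Add(O, Mul(O, Pow(t, 2)))) = Add(Mul(Rational(-1, 3), O), Mul(Rational(-1, 3), O, Pow(t, 2))))
Function('v')(y) = Mul(Rational(-11, 3), y) (Function('v')(y) = Add(y, Add(Mul(Rational(-1, 3), y, Add(1, Pow(4, 2))), y)) = Add(y, Add(Mul(Rational(-1, 3), y, Add(1, 16)), y)) = Add(y, Add(Mul(Rational(-1, 3), y, 17), y)) = Add(y, Add(Mul(Rational(-17, 3), y), y)) = Add(y, Mul(Rational(-14, 3), y)) = Mul(Rational(-11, 3), y))
Pow(Add(-121, Add(Add(Function('Q')(10), 129), Function('v')(-9))), -1) = Pow(Add(-121, Add(Add(10, 129), Mul(Rational(-11, 3), -9))), -1) = Pow(Add(-121, Add(139, 33)), -1) = Pow(Add(-121, 172), -1) = Pow(51, -1) = Rational(1, 51)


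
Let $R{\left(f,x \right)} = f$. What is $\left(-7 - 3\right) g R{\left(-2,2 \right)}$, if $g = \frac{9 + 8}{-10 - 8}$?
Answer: $- \frac{170}{9} \approx -18.889$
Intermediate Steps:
$g = - \frac{17}{18}$ ($g = \frac{17}{-18} = 17 \left(- \frac{1}{18}\right) = - \frac{17}{18} \approx -0.94444$)
$\left(-7 - 3\right) g R{\left(-2,2 \right)} = \left(-7 - 3\right) \left(- \frac{17}{18}\right) \left(-2\right) = \left(-10\right) \left(- \frac{17}{18}\right) \left(-2\right) = \frac{85}{9} \left(-2\right) = - \frac{170}{9}$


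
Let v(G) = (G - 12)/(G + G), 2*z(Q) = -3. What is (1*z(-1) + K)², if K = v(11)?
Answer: 289/121 ≈ 2.3884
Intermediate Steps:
z(Q) = -3/2 (z(Q) = (½)*(-3) = -3/2)
v(G) = (-12 + G)/(2*G) (v(G) = (-12 + G)/((2*G)) = (-12 + G)*(1/(2*G)) = (-12 + G)/(2*G))
K = -1/22 (K = (½)*(-12 + 11)/11 = (½)*(1/11)*(-1) = -1/22 ≈ -0.045455)
(1*z(-1) + K)² = (1*(-3/2) - 1/22)² = (-3/2 - 1/22)² = (-17/11)² = 289/121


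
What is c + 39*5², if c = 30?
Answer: 1005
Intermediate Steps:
c + 39*5² = 30 + 39*5² = 30 + 39*25 = 30 + 975 = 1005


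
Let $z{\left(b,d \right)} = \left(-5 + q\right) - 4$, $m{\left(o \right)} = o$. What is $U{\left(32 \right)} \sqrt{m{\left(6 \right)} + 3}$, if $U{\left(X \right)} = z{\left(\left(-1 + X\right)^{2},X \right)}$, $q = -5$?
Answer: $-42$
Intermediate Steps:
$z{\left(b,d \right)} = -14$ ($z{\left(b,d \right)} = \left(-5 - 5\right) - 4 = -10 - 4 = -14$)
$U{\left(X \right)} = -14$
$U{\left(32 \right)} \sqrt{m{\left(6 \right)} + 3} = - 14 \sqrt{6 + 3} = - 14 \sqrt{9} = \left(-14\right) 3 = -42$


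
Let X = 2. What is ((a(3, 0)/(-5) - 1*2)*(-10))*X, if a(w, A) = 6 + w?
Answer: 76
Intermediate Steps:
((a(3, 0)/(-5) - 1*2)*(-10))*X = (((6 + 3)/(-5) - 1*2)*(-10))*2 = ((9*(-1/5) - 2)*(-10))*2 = ((-9/5 - 2)*(-10))*2 = -19/5*(-10)*2 = 38*2 = 76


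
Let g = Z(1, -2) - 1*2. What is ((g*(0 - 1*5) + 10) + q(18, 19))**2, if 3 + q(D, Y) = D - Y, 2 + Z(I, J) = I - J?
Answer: 121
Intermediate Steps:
Z(I, J) = -2 + I - J (Z(I, J) = -2 + (I - J) = -2 + I - J)
q(D, Y) = -3 + D - Y (q(D, Y) = -3 + (D - Y) = -3 + D - Y)
g = -1 (g = (-2 + 1 - 1*(-2)) - 1*2 = (-2 + 1 + 2) - 2 = 1 - 2 = -1)
((g*(0 - 1*5) + 10) + q(18, 19))**2 = ((-(0 - 1*5) + 10) + (-3 + 18 - 1*19))**2 = ((-(0 - 5) + 10) + (-3 + 18 - 19))**2 = ((-1*(-5) + 10) - 4)**2 = ((5 + 10) - 4)**2 = (15 - 4)**2 = 11**2 = 121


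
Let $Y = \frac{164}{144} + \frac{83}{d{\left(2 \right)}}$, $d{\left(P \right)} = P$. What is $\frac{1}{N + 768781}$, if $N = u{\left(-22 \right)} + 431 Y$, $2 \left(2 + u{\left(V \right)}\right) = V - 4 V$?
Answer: $\frac{36}{28338817} \approx 1.2703 \cdot 10^{-6}$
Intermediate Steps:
$u{\left(V \right)} = -2 - \frac{3 V}{2}$ ($u{\left(V \right)} = -2 + \frac{V - 4 V}{2} = -2 + \frac{\left(-3\right) V}{2} = -2 - \frac{3 V}{2}$)
$Y = \frac{1535}{36}$ ($Y = \frac{164}{144} + \frac{83}{2} = 164 \cdot \frac{1}{144} + 83 \cdot \frac{1}{2} = \frac{41}{36} + \frac{83}{2} = \frac{1535}{36} \approx 42.639$)
$N = \frac{662701}{36}$ ($N = \left(-2 - -33\right) + 431 \cdot \frac{1535}{36} = \left(-2 + 33\right) + \frac{661585}{36} = 31 + \frac{661585}{36} = \frac{662701}{36} \approx 18408.0$)
$\frac{1}{N + 768781} = \frac{1}{\frac{662701}{36} + 768781} = \frac{1}{\frac{28338817}{36}} = \frac{36}{28338817}$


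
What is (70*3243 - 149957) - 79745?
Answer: -2692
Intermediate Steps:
(70*3243 - 149957) - 79745 = (227010 - 149957) - 79745 = 77053 - 79745 = -2692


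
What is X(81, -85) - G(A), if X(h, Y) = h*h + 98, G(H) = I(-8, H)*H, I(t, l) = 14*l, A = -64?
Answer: -50685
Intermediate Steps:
G(H) = 14*H² (G(H) = (14*H)*H = 14*H²)
X(h, Y) = 98 + h² (X(h, Y) = h² + 98 = 98 + h²)
X(81, -85) - G(A) = (98 + 81²) - 14*(-64)² = (98 + 6561) - 14*4096 = 6659 - 1*57344 = 6659 - 57344 = -50685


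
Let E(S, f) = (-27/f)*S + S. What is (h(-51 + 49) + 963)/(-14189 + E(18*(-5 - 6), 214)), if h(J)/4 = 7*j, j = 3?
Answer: -112029/1536736 ≈ -0.072901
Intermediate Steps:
h(J) = 84 (h(J) = 4*(7*3) = 4*21 = 84)
E(S, f) = S - 27*S/f (E(S, f) = -27*S/f + S = S - 27*S/f)
(h(-51 + 49) + 963)/(-14189 + E(18*(-5 - 6), 214)) = (84 + 963)/(-14189 + (18*(-5 - 6))*(-27 + 214)/214) = 1047/(-14189 + (18*(-11))*(1/214)*187) = 1047/(-14189 - 198*1/214*187) = 1047/(-14189 - 18513/107) = 1047/(-1536736/107) = 1047*(-107/1536736) = -112029/1536736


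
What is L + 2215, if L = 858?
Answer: 3073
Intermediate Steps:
L + 2215 = 858 + 2215 = 3073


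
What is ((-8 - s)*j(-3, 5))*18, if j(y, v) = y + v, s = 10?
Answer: -648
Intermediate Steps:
j(y, v) = v + y
((-8 - s)*j(-3, 5))*18 = ((-8 - 1*10)*(5 - 3))*18 = ((-8 - 10)*2)*18 = -18*2*18 = -36*18 = -648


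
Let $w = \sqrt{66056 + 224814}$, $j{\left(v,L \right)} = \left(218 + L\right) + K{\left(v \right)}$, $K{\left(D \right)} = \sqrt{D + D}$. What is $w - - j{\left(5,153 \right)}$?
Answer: $371 + \sqrt{10} + \sqrt{290870} \approx 913.49$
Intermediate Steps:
$K{\left(D \right)} = \sqrt{2} \sqrt{D}$ ($K{\left(D \right)} = \sqrt{2 D} = \sqrt{2} \sqrt{D}$)
$j{\left(v,L \right)} = 218 + L + \sqrt{2} \sqrt{v}$ ($j{\left(v,L \right)} = \left(218 + L\right) + \sqrt{2} \sqrt{v} = 218 + L + \sqrt{2} \sqrt{v}$)
$w = \sqrt{290870} \approx 539.32$
$w - - j{\left(5,153 \right)} = \sqrt{290870} - - (218 + 153 + \sqrt{2} \sqrt{5}) = \sqrt{290870} - - (218 + 153 + \sqrt{10}) = \sqrt{290870} - - (371 + \sqrt{10}) = \sqrt{290870} - \left(-371 - \sqrt{10}\right) = \sqrt{290870} + \left(371 + \sqrt{10}\right) = 371 + \sqrt{10} + \sqrt{290870}$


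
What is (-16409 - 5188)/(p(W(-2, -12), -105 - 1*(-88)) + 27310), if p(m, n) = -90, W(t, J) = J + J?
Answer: -21597/27220 ≈ -0.79342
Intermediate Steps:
W(t, J) = 2*J
(-16409 - 5188)/(p(W(-2, -12), -105 - 1*(-88)) + 27310) = (-16409 - 5188)/(-90 + 27310) = -21597/27220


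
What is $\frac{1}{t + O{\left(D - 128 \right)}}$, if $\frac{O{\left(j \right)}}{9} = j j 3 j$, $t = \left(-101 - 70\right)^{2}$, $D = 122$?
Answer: $\frac{1}{23409} \approx 4.2719 \cdot 10^{-5}$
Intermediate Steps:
$t = 29241$ ($t = \left(-171\right)^{2} = 29241$)
$O{\left(j \right)} = 27 j^{3}$ ($O{\left(j \right)} = 9 j j 3 j = 9 j^{2} \cdot 3 j = 9 \cdot 3 j^{2} j = 9 \cdot 3 j^{3} = 27 j^{3}$)
$\frac{1}{t + O{\left(D - 128 \right)}} = \frac{1}{29241 + 27 \left(122 - 128\right)^{3}} = \frac{1}{29241 + 27 \left(-6\right)^{3}} = \frac{1}{29241 + 27 \left(-216\right)} = \frac{1}{29241 - 5832} = \frac{1}{23409}$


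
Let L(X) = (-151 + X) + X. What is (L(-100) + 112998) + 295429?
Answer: 408076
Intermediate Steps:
L(X) = -151 + 2*X
(L(-100) + 112998) + 295429 = ((-151 + 2*(-100)) + 112998) + 295429 = ((-151 - 200) + 112998) + 295429 = (-351 + 112998) + 295429 = 112647 + 295429 = 408076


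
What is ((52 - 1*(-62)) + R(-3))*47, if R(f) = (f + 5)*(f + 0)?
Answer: 5076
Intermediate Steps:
R(f) = f*(5 + f) (R(f) = (5 + f)*f = f*(5 + f))
((52 - 1*(-62)) + R(-3))*47 = ((52 - 1*(-62)) - 3*(5 - 3))*47 = ((52 + 62) - 3*2)*47 = (114 - 6)*47 = 108*47 = 5076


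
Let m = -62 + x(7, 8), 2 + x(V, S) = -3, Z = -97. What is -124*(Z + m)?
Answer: 20336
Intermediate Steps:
x(V, S) = -5 (x(V, S) = -2 - 3 = -5)
m = -67 (m = -62 - 5 = -67)
-124*(Z + m) = -124*(-97 - 67) = -124*(-164) = 20336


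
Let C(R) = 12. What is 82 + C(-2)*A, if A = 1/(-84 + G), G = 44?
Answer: 817/10 ≈ 81.700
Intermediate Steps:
A = -1/40 (A = 1/(-84 + 44) = 1/(-40) = -1/40 ≈ -0.025000)
82 + C(-2)*A = 82 + 12*(-1/40) = 82 - 3/10 = 817/10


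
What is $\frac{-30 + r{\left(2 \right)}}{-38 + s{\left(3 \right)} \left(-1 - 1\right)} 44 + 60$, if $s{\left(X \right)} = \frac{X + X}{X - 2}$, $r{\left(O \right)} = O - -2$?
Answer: $\frac{2072}{25} \approx 82.88$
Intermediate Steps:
$r{\left(O \right)} = 2 + O$ ($r{\left(O \right)} = O + 2 = 2 + O$)
$s{\left(X \right)} = \frac{2 X}{-2 + X}$
$\frac{-30 + r{\left(2 \right)}}{-38 + s{\left(3 \right)} \left(-1 - 1\right)} 44 + 60 = \frac{-30 + \left(2 + 2\right)}{-38 + 2 \cdot 3 \frac{1}{-2 + 3} \left(-1 - 1\right)} 44 + 60 = \frac{-30 + 4}{-38 + 2 \cdot 3 \cdot 1^{-1} \left(-2\right)} 44 + 60 = - \frac{26}{-38 + 2 \cdot 3 \cdot 1 \left(-2\right)} 44 + 60 = - \frac{26}{-38 + 6 \left(-2\right)} 44 + 60 = - \frac{26}{-38 - 12} \cdot 44 + 60 = - \frac{26}{-50} \cdot 44 + 60 = \left(-26\right) \left(- \frac{1}{50}\right) 44 + 60 = \frac{13}{25} \cdot 44 + 60 = \frac{572}{25} + 60 = \frac{2072}{25}$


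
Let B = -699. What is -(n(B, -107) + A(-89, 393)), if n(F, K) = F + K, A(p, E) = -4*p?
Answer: 450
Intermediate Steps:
-(n(B, -107) + A(-89, 393)) = -((-699 - 107) - 4*(-89)) = -(-806 + 356) = -1*(-450) = 450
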